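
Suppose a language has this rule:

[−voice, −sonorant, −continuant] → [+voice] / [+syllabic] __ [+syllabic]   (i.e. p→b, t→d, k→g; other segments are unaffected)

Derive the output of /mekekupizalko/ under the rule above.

megegubizalko

/k/ is a voiceless stop between vowels /e/ and /e/, so it voices to [g].
/k/ is a voiceless stop between vowels /e/ and /u/, so it voices to [g].
/p/ is a voiceless stop between vowels /u/ and /i/, so it voices to [b].
The other instance of /k/ does not occur in the required environment and remains unchanged.
Surface form: [megegubizalko].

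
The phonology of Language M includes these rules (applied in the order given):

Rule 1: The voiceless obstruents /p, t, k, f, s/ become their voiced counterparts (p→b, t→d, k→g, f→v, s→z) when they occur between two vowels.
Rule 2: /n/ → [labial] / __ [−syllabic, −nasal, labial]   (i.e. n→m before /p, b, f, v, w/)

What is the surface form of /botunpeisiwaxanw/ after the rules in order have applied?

Rule 1 (intervocalic voicing): /t/ is a voiceless obstruent between vowels /o/ and /u/, so it voices to [d]. /s/ is a voiceless obstruent between vowels /i/ and /i/, so it voices to [z]. /botunpeisiwaxanw/ → bodunpeiziwaxanw.
Rule 2 (nasal place assimilation): /n/ precedes the labial consonant /p/, so it assimilates in place to [m]. /n/ precedes the labial consonant /w/, so it assimilates in place to [m]. /bodunpeiziwaxanw/ → bodumpeiziwaxamw.

bodumpeiziwaxamw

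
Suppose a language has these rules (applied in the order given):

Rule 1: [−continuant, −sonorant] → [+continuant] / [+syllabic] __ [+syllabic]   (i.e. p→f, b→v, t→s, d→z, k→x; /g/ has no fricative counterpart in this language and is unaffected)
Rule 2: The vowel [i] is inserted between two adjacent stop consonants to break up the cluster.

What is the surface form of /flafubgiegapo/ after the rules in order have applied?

Rule 1 (intervocalic spirantization): /p/ is a stop between vowels /a/ and /o/, so it spirantizes to the fricative [f]. /flafubgiegapo/ → flafubgiegafo.
Rule 2 (stop-cluster i-epenthesis): /b/ and /g/ form a stop–stop cluster, so [i] is inserted between them. /flafubgiegafo/ → flafubigiegafo.

flafubigiegafo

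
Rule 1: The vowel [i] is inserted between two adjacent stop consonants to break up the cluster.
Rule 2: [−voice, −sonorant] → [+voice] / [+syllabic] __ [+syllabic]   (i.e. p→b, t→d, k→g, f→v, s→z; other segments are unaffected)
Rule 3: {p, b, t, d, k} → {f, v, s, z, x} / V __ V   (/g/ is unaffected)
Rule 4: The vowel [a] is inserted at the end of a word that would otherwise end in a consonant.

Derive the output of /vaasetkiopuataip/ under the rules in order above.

vaazezigiovuazaipa

Rule 1 (stop-cluster i-epenthesis): /t/ and /k/ form a stop–stop cluster, so [i] is inserted between them. /vaasetkiopuataip/ → vaasetikiopuataip.
Rule 2 (intervocalic voicing): /s/ is a voiceless obstruent between vowels /a/ and /e/, so it voices to [z]. /t/ is a voiceless obstruent between vowels /e/ and /i/, so it voices to [d]. /k/ is a voiceless obstruent between vowels /i/ and /i/, so it voices to [g]. /p/ is a voiceless obstruent between vowels /o/ and /u/, so it voices to [b]. /t/ is a voiceless obstruent between vowels /a/ and /a/, so it voices to [d]. /vaasetikiopuataip/ → vaazedigiobuadaip.
Rule 3 (intervocalic spirantization): /d/ is a stop between vowels /e/ and /i/, so it spirantizes to the fricative [z]. /b/ is a stop between vowels /o/ and /u/, so it spirantizes to the fricative [v]. /d/ is a stop between vowels /a/ and /a/, so it spirantizes to the fricative [z]. /vaazedigiobuadaip/ → vaazezigiovuazaip.
Rule 4 (final a-epenthesis): the form ends in the consonant /p/, so [a] is inserted word-finally. /vaazezigiovuazaip/ → vaazezigiovuazaipa.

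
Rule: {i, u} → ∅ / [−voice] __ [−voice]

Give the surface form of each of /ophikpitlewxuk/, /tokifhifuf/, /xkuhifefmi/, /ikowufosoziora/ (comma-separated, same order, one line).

ophkptlewxk, tokfhff, xkhfefmi, ikowufosoziora

/ophikpitlewxuk/: /i/ is a high vowel flanked by voiceless consonants /h/ and /k/, so it deletes. /i/ is a high vowel flanked by voiceless consonants /p/ and /t/, so it deletes. /u/ is a high vowel flanked by voiceless consonants /x/ and /k/, so it deletes. → [ophkptlewxk].
/tokifhifuf/: /i/ is a high vowel flanked by voiceless consonants /k/ and /f/, so it deletes. /i/ is a high vowel flanked by voiceless consonants /h/ and /f/, so it deletes. /u/ is a high vowel flanked by voiceless consonants /f/ and /f/, so it deletes. → [tokfhff].
/xkuhifefmi/: /u/ is a high vowel flanked by voiceless consonants /k/ and /h/, so it deletes. /i/ is a high vowel flanked by voiceless consonants /h/ and /f/, so it deletes. → [xkhfefmi].
/ikowufosoziora/: the rule's environment is not met; surfaces unchanged as [ikowufosoziora].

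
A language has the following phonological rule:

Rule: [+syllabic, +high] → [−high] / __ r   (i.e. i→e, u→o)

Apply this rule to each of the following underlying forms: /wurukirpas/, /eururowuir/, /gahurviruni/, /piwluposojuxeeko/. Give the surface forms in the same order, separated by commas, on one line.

worukerpas, eororowuer, gahorveruni, piwluposojuxeeko

/wurukirpas/: /u/ is a high vowel immediately before /r/, so it lowers to [o]. /i/ is a high vowel immediately before /r/, so it lowers to [e]. → [worukerpas].
/eururowuir/: /u/ is a high vowel immediately before /r/, so it lowers to [o]. /u/ is a high vowel immediately before /r/, so it lowers to [o]. /i/ is a high vowel immediately before /r/, so it lowers to [e]. → [eororowuer].
/gahurviruni/: /u/ is a high vowel immediately before /r/, so it lowers to [o]. /i/ is a high vowel immediately before /r/, so it lowers to [e]. → [gahorveruni].
/piwluposojuxeeko/: the rule's environment is not met; surfaces unchanged as [piwluposojuxeeko].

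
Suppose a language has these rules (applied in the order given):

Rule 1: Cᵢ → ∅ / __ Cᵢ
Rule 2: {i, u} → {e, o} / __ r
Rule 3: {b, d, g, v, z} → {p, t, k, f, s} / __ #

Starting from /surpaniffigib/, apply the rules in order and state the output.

Rule 1 (degemination): /ff/ is a geminate; the first /f/ deletes. /surpaniffigib/ → surpanifigib.
Rule 2 (pre-rhotic lowering): /u/ is a high vowel immediately before /r/, so it lowers to [o]. /surpanifigib/ → sorpanifigib.
Rule 3 (final devoicing): /b/ is a voiced obstruent in word-final position, so it devoices to [p]. /sorpanifigib/ → sorpanifigip.

sorpanifigip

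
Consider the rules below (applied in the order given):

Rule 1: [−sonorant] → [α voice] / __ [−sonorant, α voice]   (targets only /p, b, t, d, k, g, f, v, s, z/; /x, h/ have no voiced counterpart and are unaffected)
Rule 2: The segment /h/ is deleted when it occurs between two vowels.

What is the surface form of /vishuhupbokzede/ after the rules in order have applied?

Rule 1 (regressive voicing assimilation): /p/ precedes the voiced obstruent /b/, so it voices to [b] by assimilation. /k/ precedes the voiced obstruent /z/, so it voices to [g] by assimilation. /vishuhupbokzede/ → vishuhubbogzede.
Rule 2 (intervocalic h-deletion): /h/ occurs between vowels /u/ and /u/, so it deletes. /vishuhubbogzede/ → vishuubbogzede.

vishuubbogzede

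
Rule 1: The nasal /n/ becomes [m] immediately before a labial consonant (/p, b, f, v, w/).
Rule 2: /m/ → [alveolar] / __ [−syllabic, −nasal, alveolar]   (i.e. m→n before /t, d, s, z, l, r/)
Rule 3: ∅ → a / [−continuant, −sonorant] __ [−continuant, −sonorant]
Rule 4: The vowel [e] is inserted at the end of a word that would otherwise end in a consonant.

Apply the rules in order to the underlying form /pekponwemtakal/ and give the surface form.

Rule 1 (nasal place assimilation): /n/ precedes the labial consonant /w/, so it assimilates in place to [m]. /pekponwemtakal/ → pekpomwemtakal.
Rule 2 (nasal place assimilation): /m/ precedes the alveolar consonant /t/, so it assimilates in place to [n]. /pekpomwemtakal/ → pekpomwentakal.
Rule 3 (stop-cluster a-epenthesis): /k/ and /p/ form a stop–stop cluster, so [a] is inserted between them. /pekpomwentakal/ → pekapomwentakal.
Rule 4 (final e-epenthesis): the form ends in the consonant /l/, so [e] is inserted word-finally. /pekapomwentakal/ → pekapomwentakale.

pekapomwentakale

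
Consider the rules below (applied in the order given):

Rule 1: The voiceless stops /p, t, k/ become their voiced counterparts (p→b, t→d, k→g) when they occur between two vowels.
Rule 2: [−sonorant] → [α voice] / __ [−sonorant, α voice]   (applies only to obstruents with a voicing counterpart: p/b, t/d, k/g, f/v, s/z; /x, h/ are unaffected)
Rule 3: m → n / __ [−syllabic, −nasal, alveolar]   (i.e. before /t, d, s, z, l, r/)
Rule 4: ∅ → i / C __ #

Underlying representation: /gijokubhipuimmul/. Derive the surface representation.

Rule 1 (intervocalic voicing): /k/ is a voiceless stop between vowels /o/ and /u/, so it voices to [g]. /p/ is a voiceless stop between vowels /i/ and /u/, so it voices to [b]. /gijokubhipuimmul/ → gijogubhibuimmul.
Rule 2 (regressive voicing assimilation): /b/ precedes the voiceless obstruent /h/, so it devoices to [p] by assimilation. /gijogubhibuimmul/ → gijoguphibuimmul.
Rule 3 (nasal place assimilation): no segment meets the environment; /gijoguphibuimmul/ is unchanged.
Rule 4 (final i-epenthesis): the form ends in the consonant /l/, so [i] is inserted word-finally. /gijoguphibuimmul/ → gijoguphibuimmuli.

gijoguphibuimmuli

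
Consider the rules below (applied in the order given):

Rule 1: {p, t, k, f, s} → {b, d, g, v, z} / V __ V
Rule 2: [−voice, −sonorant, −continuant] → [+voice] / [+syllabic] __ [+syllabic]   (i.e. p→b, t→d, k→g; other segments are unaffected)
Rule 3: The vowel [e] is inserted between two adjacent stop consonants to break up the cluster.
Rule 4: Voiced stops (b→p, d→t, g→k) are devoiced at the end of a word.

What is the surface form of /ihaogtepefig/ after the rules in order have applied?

Rule 1 (intervocalic voicing): /p/ is a voiceless obstruent between vowels /e/ and /e/, so it voices to [b]. /f/ is a voiceless obstruent between vowels /e/ and /i/, so it voices to [v]. /ihaogtepefig/ → ihaogtebevig.
Rule 2 (intervocalic voicing): no segment meets the environment; /ihaogtebevig/ is unchanged.
Rule 3 (stop-cluster e-epenthesis): /g/ and /t/ form a stop–stop cluster, so [e] is inserted between them. /ihaogtebevig/ → ihaogetebevig.
Rule 4 (final devoicing): /g/ is a voiced stop in word-final position, so it devoices to [k]. /ihaogetebevig/ → ihaogetebevik.

ihaogetebevik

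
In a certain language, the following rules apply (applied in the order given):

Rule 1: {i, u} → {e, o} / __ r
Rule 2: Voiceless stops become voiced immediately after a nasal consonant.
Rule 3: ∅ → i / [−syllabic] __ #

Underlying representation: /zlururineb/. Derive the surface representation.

zlororinebi

Rule 1 (pre-rhotic lowering): /u/ is a high vowel immediately before /r/, so it lowers to [o]. /u/ is a high vowel immediately before /r/, so it lowers to [o]. /zlururineb/ → zlororineb.
Rule 2 (post-nasal voicing): no segment meets the environment; /zlororineb/ is unchanged.
Rule 3 (final i-epenthesis): the form ends in the consonant /b/, so [i] is inserted word-finally. /zlororineb/ → zlororinebi.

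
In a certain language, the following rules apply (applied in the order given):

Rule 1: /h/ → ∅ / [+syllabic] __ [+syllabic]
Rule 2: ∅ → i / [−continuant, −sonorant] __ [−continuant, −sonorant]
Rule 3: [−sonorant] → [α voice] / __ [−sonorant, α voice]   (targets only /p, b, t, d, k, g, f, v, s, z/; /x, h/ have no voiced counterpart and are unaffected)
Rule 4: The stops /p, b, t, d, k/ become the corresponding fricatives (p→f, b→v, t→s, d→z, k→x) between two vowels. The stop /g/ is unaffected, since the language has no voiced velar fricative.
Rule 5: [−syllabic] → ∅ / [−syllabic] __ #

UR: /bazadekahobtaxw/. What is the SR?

bazazexaovisax

Rule 1 (intervocalic h-deletion): /h/ occurs between vowels /a/ and /o/, so it deletes. /bazadekahobtaxw/ → bazadekaobtaxw.
Rule 2 (stop-cluster i-epenthesis): /b/ and /t/ form a stop–stop cluster, so [i] is inserted between them. /bazadekaobtaxw/ → bazadekaobitaxw.
Rule 3 (regressive voicing assimilation): no segment meets the environment; /bazadekaobitaxw/ is unchanged.
Rule 4 (intervocalic spirantization): /d/ is a stop between vowels /a/ and /e/, so it spirantizes to the fricative [z]. /k/ is a stop between vowels /e/ and /a/, so it spirantizes to the fricative [x]. /b/ is a stop between vowels /o/ and /i/, so it spirantizes to the fricative [v]. /t/ is a stop between vowels /i/ and /a/, so it spirantizes to the fricative [s]. /bazadekaobitaxw/ → bazazexaovisaxw.
Rule 5 (final cluster simplification): /w/ is the second consonant of a word-final cluster /xw/, so it deletes. /bazazexaovisaxw/ → bazazexaovisax.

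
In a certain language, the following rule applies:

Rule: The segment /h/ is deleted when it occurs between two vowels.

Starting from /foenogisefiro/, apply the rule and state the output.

foenogisefiro

No segment of /foenogisefiro/ meets the structural description of the rule, so the form surfaces unchanged.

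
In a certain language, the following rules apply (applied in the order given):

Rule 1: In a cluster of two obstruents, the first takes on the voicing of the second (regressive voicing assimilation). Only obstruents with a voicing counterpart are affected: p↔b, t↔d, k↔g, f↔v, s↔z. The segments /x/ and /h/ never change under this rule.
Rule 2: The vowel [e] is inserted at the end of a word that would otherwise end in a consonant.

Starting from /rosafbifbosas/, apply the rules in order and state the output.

Rule 1 (regressive voicing assimilation): /f/ precedes the voiced obstruent /b/, so it voices to [v] by assimilation. /f/ precedes the voiced obstruent /b/, so it voices to [v] by assimilation. /rosafbifbosas/ → rosavbivbosas.
Rule 2 (final e-epenthesis): the form ends in the consonant /s/, so [e] is inserted word-finally. /rosavbivbosas/ → rosavbivbosase.

rosavbivbosase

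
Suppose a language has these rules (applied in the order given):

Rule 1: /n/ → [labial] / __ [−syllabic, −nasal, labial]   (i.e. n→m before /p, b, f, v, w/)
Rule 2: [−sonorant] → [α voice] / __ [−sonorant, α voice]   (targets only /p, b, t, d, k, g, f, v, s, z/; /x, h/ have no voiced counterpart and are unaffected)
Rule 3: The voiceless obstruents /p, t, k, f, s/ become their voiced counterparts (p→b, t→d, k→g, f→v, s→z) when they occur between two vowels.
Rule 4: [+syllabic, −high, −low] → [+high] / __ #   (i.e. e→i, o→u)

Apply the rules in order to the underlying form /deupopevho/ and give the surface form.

Rule 1 (nasal place assimilation): no segment meets the environment; /deupopevho/ is unchanged.
Rule 2 (regressive voicing assimilation): /v/ precedes the voiceless obstruent /h/, so it devoices to [f] by assimilation. /deupopevho/ → deupopefho.
Rule 3 (intervocalic voicing): /p/ is a voiceless obstruent between vowels /u/ and /o/, so it voices to [b]. /p/ is a voiceless obstruent between vowels /o/ and /e/, so it voices to [b]. /deupopefho/ → deubobefho.
Rule 4 (final vowel raising): /o/ is a mid vowel in word-final position, so it raises to [u]. /deubobefho/ → deubobefhu.

deubobefhu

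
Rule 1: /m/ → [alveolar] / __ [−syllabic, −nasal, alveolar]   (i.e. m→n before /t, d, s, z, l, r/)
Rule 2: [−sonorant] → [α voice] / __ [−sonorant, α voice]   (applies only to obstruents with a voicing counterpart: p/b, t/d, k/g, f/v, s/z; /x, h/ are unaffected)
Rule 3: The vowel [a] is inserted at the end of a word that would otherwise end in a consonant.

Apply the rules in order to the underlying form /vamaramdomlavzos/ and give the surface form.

vamarandonlavzosa

Rule 1 (nasal place assimilation): /m/ precedes the alveolar consonant /d/, so it assimilates in place to [n]. /m/ precedes the alveolar consonant /l/, so it assimilates in place to [n]. /vamaramdomlavzos/ → vamarandonlavzos.
Rule 2 (regressive voicing assimilation): no segment meets the environment; /vamarandonlavzos/ is unchanged.
Rule 3 (final a-epenthesis): the form ends in the consonant /s/, so [a] is inserted word-finally. /vamarandonlavzos/ → vamarandonlavzosa.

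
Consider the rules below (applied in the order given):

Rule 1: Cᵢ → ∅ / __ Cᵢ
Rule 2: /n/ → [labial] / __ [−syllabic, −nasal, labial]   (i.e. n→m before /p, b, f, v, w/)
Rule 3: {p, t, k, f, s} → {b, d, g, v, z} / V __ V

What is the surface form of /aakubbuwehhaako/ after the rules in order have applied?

aagubuwehaago

Rule 1 (degemination): /bb/ is a geminate; the first /b/ deletes. /hh/ is a geminate; the first /h/ deletes. /aakubbuwehhaako/ → aakubuwehaako.
Rule 2 (nasal place assimilation): no segment meets the environment; /aakubuwehaako/ is unchanged.
Rule 3 (intervocalic voicing): /k/ is a voiceless obstruent between vowels /a/ and /u/, so it voices to [g]. /k/ is a voiceless obstruent between vowels /a/ and /o/, so it voices to [g]. /aakubuwehaako/ → aagubuwehaago.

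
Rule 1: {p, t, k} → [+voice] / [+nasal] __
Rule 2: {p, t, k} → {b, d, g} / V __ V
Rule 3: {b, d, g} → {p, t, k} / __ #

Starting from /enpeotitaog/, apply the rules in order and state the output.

enbeodidaok

Rule 1 (post-nasal voicing): /p/ is a voiceless stop immediately after the nasal /n/, so it voices to [b]. /enpeotitaog/ → enbeotitaog.
Rule 2 (intervocalic voicing): /t/ is a voiceless stop between vowels /o/ and /i/, so it voices to [d]. /t/ is a voiceless stop between vowels /i/ and /a/, so it voices to [d]. /enbeotitaog/ → enbeodidaog.
Rule 3 (final devoicing): /g/ is a voiced stop in word-final position, so it devoices to [k]. /enbeodidaog/ → enbeodidaok.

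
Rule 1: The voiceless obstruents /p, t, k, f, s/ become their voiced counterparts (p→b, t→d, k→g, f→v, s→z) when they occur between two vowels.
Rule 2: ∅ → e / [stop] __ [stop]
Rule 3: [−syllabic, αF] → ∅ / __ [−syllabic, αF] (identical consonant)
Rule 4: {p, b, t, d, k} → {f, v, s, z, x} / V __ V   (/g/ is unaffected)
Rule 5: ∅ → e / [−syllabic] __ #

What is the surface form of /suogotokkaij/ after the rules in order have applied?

suogozoxexaije

Rule 1 (intervocalic voicing): /t/ is a voiceless obstruent between vowels /o/ and /o/, so it voices to [d]. /suogotokkaij/ → suogodokkaij.
Rule 2 (stop-cluster e-epenthesis): /k/ and /k/ form a stop–stop cluster, so [e] is inserted between them. /suogodokkaij/ → suogodokekaij.
Rule 3 (degemination): no segment meets the environment; /suogodokekaij/ is unchanged.
Rule 4 (intervocalic spirantization): /d/ is a stop between vowels /o/ and /o/, so it spirantizes to the fricative [z]. /k/ is a stop between vowels /o/ and /e/, so it spirantizes to the fricative [x]. /k/ is a stop between vowels /e/ and /a/, so it spirantizes to the fricative [x]. /suogodokekaij/ → suogozoxexaij.
Rule 5 (final e-epenthesis): the form ends in the consonant /j/, so [e] is inserted word-finally. /suogozoxexaij/ → suogozoxexaije.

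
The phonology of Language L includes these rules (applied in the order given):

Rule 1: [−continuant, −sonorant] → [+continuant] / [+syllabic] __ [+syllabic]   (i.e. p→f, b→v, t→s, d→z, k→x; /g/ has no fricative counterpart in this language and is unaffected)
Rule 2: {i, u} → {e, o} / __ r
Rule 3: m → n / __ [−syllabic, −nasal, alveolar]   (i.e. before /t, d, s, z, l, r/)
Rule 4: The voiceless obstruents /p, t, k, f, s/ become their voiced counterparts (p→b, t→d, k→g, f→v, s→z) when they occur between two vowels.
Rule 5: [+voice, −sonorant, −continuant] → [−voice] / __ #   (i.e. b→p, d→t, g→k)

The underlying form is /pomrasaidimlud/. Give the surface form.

ponrazaizinlut

Rule 1 (intervocalic spirantization): /d/ is a stop between vowels /i/ and /i/, so it spirantizes to the fricative [z]. /pomrasaidimlud/ → pomrasaizimlud.
Rule 2 (pre-rhotic lowering): no segment meets the environment; /pomrasaizimlud/ is unchanged.
Rule 3 (nasal place assimilation): /m/ precedes the alveolar consonant /r/, so it assimilates in place to [n]. /m/ precedes the alveolar consonant /l/, so it assimilates in place to [n]. /pomrasaizimlud/ → ponrasaizinlud.
Rule 4 (intervocalic voicing): /s/ is a voiceless obstruent between vowels /a/ and /a/, so it voices to [z]. /ponrasaizinlud/ → ponrazaizinlud.
Rule 5 (final devoicing): /d/ is a voiced stop in word-final position, so it devoices to [t]. /ponrazaizinlud/ → ponrazaizinlut.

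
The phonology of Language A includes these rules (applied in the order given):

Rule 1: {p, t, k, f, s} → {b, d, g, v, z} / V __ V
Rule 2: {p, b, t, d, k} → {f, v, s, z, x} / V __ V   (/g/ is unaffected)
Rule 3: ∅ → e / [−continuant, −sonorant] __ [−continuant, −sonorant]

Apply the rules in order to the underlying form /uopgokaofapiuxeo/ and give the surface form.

Rule 1 (intervocalic voicing): /k/ is a voiceless obstruent between vowels /o/ and /a/, so it voices to [g]. /f/ is a voiceless obstruent between vowels /o/ and /a/, so it voices to [v]. /p/ is a voiceless obstruent between vowels /a/ and /i/, so it voices to [b]. /uopgokaofapiuxeo/ → uopgogaovabiuxeo.
Rule 2 (intervocalic spirantization): /b/ is a stop between vowels /a/ and /i/, so it spirantizes to the fricative [v]. /uopgogaovabiuxeo/ → uopgogaovaviuxeo.
Rule 3 (stop-cluster e-epenthesis): /p/ and /g/ form a stop–stop cluster, so [e] is inserted between them. /uopgogaovaviuxeo/ → uopegogaovaviuxeo.

uopegogaovaviuxeo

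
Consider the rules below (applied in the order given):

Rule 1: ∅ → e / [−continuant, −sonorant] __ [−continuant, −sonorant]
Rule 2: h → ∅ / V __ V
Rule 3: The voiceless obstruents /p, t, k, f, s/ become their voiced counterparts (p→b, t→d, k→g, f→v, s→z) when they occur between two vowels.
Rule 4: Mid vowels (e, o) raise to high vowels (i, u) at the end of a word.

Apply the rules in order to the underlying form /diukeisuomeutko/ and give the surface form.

diugeizuomeudegu

Rule 1 (stop-cluster e-epenthesis): /t/ and /k/ form a stop–stop cluster, so [e] is inserted between them. /diukeisuomeutko/ → diukeisuomeuteko.
Rule 2 (intervocalic h-deletion): no segment meets the environment; /diukeisuomeuteko/ is unchanged.
Rule 3 (intervocalic voicing): /k/ is a voiceless obstruent between vowels /u/ and /e/, so it voices to [g]. /s/ is a voiceless obstruent between vowels /i/ and /u/, so it voices to [z]. /t/ is a voiceless obstruent between vowels /u/ and /e/, so it voices to [d]. /k/ is a voiceless obstruent between vowels /e/ and /o/, so it voices to [g]. /diukeisuomeuteko/ → diugeizuomeudego.
Rule 4 (final vowel raising): /o/ is a mid vowel in word-final position, so it raises to [u]. /diugeizuomeudego/ → diugeizuomeudegu.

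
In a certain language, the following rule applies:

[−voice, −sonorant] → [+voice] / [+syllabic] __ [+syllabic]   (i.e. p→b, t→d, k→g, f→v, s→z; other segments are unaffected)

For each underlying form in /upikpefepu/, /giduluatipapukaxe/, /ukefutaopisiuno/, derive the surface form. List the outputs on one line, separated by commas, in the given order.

/upikpefepu/: /p/ is a voiceless obstruent between vowels /u/ and /i/, so it voices to [b]. /f/ is a voiceless obstruent between vowels /e/ and /e/, so it voices to [v]. /p/ is a voiceless obstruent between vowels /e/ and /u/, so it voices to [b]. → [ubikpevebu].
/giduluatipapukaxe/: /t/ is a voiceless obstruent between vowels /a/ and /i/, so it voices to [d]. /p/ is a voiceless obstruent between vowels /i/ and /a/, so it voices to [b]. /p/ is a voiceless obstruent between vowels /a/ and /u/, so it voices to [b]. /k/ is a voiceless obstruent between vowels /u/ and /a/, so it voices to [g]. → [giduluadibabugaxe].
/ukefutaopisiuno/: /k/ is a voiceless obstruent between vowels /u/ and /e/, so it voices to [g]. /f/ is a voiceless obstruent between vowels /e/ and /u/, so it voices to [v]. /t/ is a voiceless obstruent between vowels /u/ and /a/, so it voices to [d]. /p/ is a voiceless obstruent between vowels /o/ and /i/, so it voices to [b]. /s/ is a voiceless obstruent between vowels /i/ and /i/, so it voices to [z]. → [ugevudaobiziuno].

ubikpevebu, giduluadibabugaxe, ugevudaobiziuno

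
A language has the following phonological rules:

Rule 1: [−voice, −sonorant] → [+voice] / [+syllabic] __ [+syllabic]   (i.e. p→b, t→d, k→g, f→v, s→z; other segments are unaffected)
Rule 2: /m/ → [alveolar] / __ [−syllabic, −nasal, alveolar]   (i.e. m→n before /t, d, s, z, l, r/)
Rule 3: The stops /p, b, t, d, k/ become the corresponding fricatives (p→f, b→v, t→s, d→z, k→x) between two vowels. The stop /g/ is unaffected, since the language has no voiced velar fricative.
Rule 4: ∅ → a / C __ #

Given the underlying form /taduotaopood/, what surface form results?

Rule 1 (intervocalic voicing): /t/ is a voiceless obstruent between vowels /o/ and /a/, so it voices to [d]. /p/ is a voiceless obstruent between vowels /o/ and /o/, so it voices to [b]. /taduotaopood/ → taduodaobood.
Rule 2 (nasal place assimilation): no segment meets the environment; /taduodaobood/ is unchanged.
Rule 3 (intervocalic spirantization): /d/ is a stop between vowels /a/ and /u/, so it spirantizes to the fricative [z]. /d/ is a stop between vowels /o/ and /a/, so it spirantizes to the fricative [z]. /b/ is a stop between vowels /o/ and /o/, so it spirantizes to the fricative [v]. /taduodaobood/ → tazuozaovood.
Rule 4 (final a-epenthesis): the form ends in the consonant /d/, so [a] is inserted word-finally. /tazuozaovood/ → tazuozaovooda.

tazuozaovooda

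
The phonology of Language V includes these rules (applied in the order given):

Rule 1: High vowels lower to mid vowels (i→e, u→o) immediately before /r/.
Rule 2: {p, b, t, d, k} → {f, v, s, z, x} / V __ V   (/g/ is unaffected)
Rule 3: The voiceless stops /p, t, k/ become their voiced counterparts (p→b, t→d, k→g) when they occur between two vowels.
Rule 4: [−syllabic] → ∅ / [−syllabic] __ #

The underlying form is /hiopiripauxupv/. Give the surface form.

Rule 1 (pre-rhotic lowering): /i/ is a high vowel immediately before /r/, so it lowers to [e]. /hiopiripauxupv/ → hioperipauxupv.
Rule 2 (intervocalic spirantization): /p/ is a stop between vowels /o/ and /e/, so it spirantizes to the fricative [f]. /p/ is a stop between vowels /i/ and /a/, so it spirantizes to the fricative [f]. /hioperipauxupv/ → hioferifauxupv.
Rule 3 (intervocalic voicing): no segment meets the environment; /hioferifauxupv/ is unchanged.
Rule 4 (final cluster simplification): /v/ is the second consonant of a word-final cluster /pv/, so it deletes. /hioferifauxupv/ → hioferifauxup.

hioferifauxup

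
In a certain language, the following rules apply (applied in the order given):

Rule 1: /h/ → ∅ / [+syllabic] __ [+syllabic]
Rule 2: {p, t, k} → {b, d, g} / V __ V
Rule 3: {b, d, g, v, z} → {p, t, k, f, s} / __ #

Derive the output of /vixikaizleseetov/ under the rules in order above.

Rule 1 (intervocalic h-deletion): no segment meets the environment; /vixikaizleseetov/ is unchanged.
Rule 2 (intervocalic voicing): /k/ is a voiceless stop between vowels /i/ and /a/, so it voices to [g]. /t/ is a voiceless stop between vowels /e/ and /o/, so it voices to [d]. /vixikaizleseetov/ → vixigaizleseedov.
Rule 3 (final devoicing): /v/ is a voiced obstruent in word-final position, so it devoices to [f]. /vixigaizleseedov/ → vixigaizleseedof.

vixigaizleseedof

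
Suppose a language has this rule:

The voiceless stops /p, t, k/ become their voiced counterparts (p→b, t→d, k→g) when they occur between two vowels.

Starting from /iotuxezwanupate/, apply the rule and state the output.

ioduxezwanubade

/t/ is a voiceless stop between vowels /o/ and /u/, so it voices to [d].
/p/ is a voiceless stop between vowels /u/ and /a/, so it voices to [b].
/t/ is a voiceless stop between vowels /a/ and /e/, so it voices to [d].
Surface form: [ioduxezwanubade].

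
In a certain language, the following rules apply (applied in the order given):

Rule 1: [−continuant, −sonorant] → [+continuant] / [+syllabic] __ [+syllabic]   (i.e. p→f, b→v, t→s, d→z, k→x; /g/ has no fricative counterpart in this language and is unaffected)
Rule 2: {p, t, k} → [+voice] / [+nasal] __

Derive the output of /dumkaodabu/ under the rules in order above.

Rule 1 (intervocalic spirantization): /d/ is a stop between vowels /o/ and /a/, so it spirantizes to the fricative [z]. /b/ is a stop between vowels /a/ and /u/, so it spirantizes to the fricative [v]. /dumkaodabu/ → dumkaozavu.
Rule 2 (post-nasal voicing): /k/ is a voiceless stop immediately after the nasal /m/, so it voices to [g]. /dumkaozavu/ → dumgaozavu.

dumgaozavu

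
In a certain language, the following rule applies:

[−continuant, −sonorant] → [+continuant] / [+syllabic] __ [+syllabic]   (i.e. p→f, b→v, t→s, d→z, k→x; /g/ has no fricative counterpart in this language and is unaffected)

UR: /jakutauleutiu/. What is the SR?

jaxusauleusiu

/k/ is a stop between vowels /a/ and /u/, so it spirantizes to the fricative [x].
/t/ is a stop between vowels /u/ and /a/, so it spirantizes to the fricative [s].
/t/ is a stop between vowels /u/ and /i/, so it spirantizes to the fricative [s].
Surface form: [jaxusauleusiu].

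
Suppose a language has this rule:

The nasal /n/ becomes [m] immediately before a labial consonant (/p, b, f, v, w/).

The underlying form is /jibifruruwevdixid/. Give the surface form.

jibifruruwevdixid

No segment of /jibifruruwevdixid/ meets the structural description of the rule, so the form surfaces unchanged.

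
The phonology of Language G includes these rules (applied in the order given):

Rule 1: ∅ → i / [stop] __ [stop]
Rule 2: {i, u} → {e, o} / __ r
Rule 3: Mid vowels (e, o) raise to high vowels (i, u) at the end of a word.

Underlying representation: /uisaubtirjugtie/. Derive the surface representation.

Rule 1 (stop-cluster i-epenthesis): /b/ and /t/ form a stop–stop cluster, so [i] is inserted between them. /g/ and /t/ form a stop–stop cluster, so [i] is inserted between them. /uisaubtirjugtie/ → uisaubitirjugitie.
Rule 2 (pre-rhotic lowering): /i/ is a high vowel immediately before /r/, so it lowers to [e]. /uisaubitirjugitie/ → uisaubiterjugitie.
Rule 3 (final vowel raising): /e/ is a mid vowel in word-final position, so it raises to [i]. /uisaubiterjugitie/ → uisaubiterjugitii.

uisaubiterjugitii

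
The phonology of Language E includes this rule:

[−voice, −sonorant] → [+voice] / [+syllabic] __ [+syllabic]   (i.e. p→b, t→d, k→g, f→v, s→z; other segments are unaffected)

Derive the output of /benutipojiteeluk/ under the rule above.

Scanning /benutipojiteeluk/: /t/ is a voiceless obstruent between vowels /u/ and /i/, so it voices to [d]; /p/ is a voiceless obstruent between vowels /i/ and /o/, so it voices to [b]; /t/ is a voiceless obstruent between vowels /i/ and /e/, so it voices to [d]; /k/ at position 16 is not in the conditioning environment.
Result: [benudibojideeluk].

benudibojideeluk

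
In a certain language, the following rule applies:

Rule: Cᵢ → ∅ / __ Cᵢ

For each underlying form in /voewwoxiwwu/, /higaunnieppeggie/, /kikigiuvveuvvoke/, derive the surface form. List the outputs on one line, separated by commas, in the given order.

/voewwoxiwwu/: /ww/ is a geminate; the first /w/ deletes. /ww/ is a geminate; the first /w/ deletes. → [voewoxiwu].
/higaunnieppeggie/: /nn/ is a geminate; the first /n/ deletes. /pp/ is a geminate; the first /p/ deletes. /gg/ is a geminate; the first /g/ deletes. → [higauniepegie].
/kikigiuvveuvvoke/: /vv/ is a geminate; the first /v/ deletes. /vv/ is a geminate; the first /v/ deletes. → [kikigiuveuvoke].

voewoxiwu, higauniepegie, kikigiuveuvoke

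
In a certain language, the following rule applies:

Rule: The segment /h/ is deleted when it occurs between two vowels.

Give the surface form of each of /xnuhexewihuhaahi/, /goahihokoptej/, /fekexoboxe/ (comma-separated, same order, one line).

xnuexewiuaai, goaiokoptej, fekexoboxe

/xnuhexewihuhaahi/: /h/ occurs between vowels /u/ and /e/, so it deletes. /h/ occurs between vowels /i/ and /u/, so it deletes. /h/ occurs between vowels /u/ and /a/, so it deletes. /h/ occurs between vowels /a/ and /i/, so it deletes. → [xnuexewiuaai].
/goahihokoptej/: /h/ occurs between vowels /a/ and /i/, so it deletes. /h/ occurs between vowels /i/ and /o/, so it deletes. → [goaiokoptej].
/fekexoboxe/: the rule's environment is not met; surfaces unchanged as [fekexoboxe].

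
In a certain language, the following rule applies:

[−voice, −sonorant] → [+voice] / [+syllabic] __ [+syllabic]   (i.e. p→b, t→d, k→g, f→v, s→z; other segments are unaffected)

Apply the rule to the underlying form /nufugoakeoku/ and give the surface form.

nuvugoageogu

/f/ is a voiceless obstruent between vowels /u/ and /u/, so it voices to [v].
/k/ is a voiceless obstruent between vowels /a/ and /e/, so it voices to [g].
/k/ is a voiceless obstruent between vowels /o/ and /u/, so it voices to [g].
Surface form: [nuvugoageogu].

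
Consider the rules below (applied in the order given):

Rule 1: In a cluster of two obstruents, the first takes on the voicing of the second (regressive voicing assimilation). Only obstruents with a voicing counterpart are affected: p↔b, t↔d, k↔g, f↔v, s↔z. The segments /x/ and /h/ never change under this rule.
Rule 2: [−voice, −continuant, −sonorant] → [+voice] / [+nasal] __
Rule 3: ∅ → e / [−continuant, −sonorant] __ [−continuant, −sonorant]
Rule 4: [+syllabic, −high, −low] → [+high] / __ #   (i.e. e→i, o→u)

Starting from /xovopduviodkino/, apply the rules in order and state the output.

xovobeduviotekinu

Rule 1 (regressive voicing assimilation): /p/ precedes the voiced obstruent /d/, so it voices to [b] by assimilation. /d/ precedes the voiceless obstruent /k/, so it devoices to [t] by assimilation. /xovopduviodkino/ → xovobduviotkino.
Rule 2 (post-nasal voicing): no segment meets the environment; /xovobduviotkino/ is unchanged.
Rule 3 (stop-cluster e-epenthesis): /b/ and /d/ form a stop–stop cluster, so [e] is inserted between them. /t/ and /k/ form a stop–stop cluster, so [e] is inserted between them. /xovobduviotkino/ → xovobeduviotekino.
Rule 4 (final vowel raising): /o/ is a mid vowel in word-final position, so it raises to [u]. /xovobeduviotekino/ → xovobeduviotekinu.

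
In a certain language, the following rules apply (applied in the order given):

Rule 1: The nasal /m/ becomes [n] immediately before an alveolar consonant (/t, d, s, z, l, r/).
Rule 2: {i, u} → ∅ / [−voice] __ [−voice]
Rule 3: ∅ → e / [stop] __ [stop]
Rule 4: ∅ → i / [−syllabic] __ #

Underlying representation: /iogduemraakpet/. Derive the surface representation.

Rule 1 (nasal place assimilation): /m/ precedes the alveolar consonant /r/, so it assimilates in place to [n]. /iogduemraakpet/ → iogduenraakpet.
Rule 2 (high vowel syncope): no segment meets the environment; /iogduenraakpet/ is unchanged.
Rule 3 (stop-cluster e-epenthesis): /g/ and /d/ form a stop–stop cluster, so [e] is inserted between them. /k/ and /p/ form a stop–stop cluster, so [e] is inserted between them. /iogduenraakpet/ → iogeduenraakepet.
Rule 4 (final i-epenthesis): the form ends in the consonant /t/, so [i] is inserted word-finally. /iogeduenraakepet/ → iogeduenraakepeti.

iogeduenraakepeti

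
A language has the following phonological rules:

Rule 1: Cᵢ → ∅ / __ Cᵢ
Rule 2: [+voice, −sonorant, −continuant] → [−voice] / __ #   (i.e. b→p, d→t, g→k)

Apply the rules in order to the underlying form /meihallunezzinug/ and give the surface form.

Rule 1 (degemination): /ll/ is a geminate; the first /l/ deletes. /zz/ is a geminate; the first /z/ deletes. /meihallunezzinug/ → meihalunezinug.
Rule 2 (final devoicing): /g/ is a voiced stop in word-final position, so it devoices to [k]. /meihalunezinug/ → meihalunezinuk.

meihalunezinuk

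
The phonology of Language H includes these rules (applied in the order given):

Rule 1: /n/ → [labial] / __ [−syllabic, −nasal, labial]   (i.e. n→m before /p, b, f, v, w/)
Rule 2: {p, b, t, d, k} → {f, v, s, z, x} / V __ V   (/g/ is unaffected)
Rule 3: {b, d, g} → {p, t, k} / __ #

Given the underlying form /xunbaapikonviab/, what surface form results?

Rule 1 (nasal place assimilation): /n/ precedes the labial consonant /b/, so it assimilates in place to [m]. /n/ precedes the labial consonant /v/, so it assimilates in place to [m]. /xunbaapikonviab/ → xumbaapikomviab.
Rule 2 (intervocalic spirantization): /p/ is a stop between vowels /a/ and /i/, so it spirantizes to the fricative [f]. /k/ is a stop between vowels /i/ and /o/, so it spirantizes to the fricative [x]. /xumbaapikomviab/ → xumbaafixomviab.
Rule 3 (final devoicing): /b/ is a voiced stop in word-final position, so it devoices to [p]. /xumbaafixomviab/ → xumbaafixomviap.

xumbaafixomviap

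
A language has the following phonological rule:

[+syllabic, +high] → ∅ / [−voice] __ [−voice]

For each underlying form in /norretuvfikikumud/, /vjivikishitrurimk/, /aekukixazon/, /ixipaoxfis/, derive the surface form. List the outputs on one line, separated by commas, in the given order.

norretuvfkkumud, vjivikshtrurimk, aekkxazon, ixpaoxfs

/norretuvfikikumud/: /i/ is a high vowel flanked by voiceless consonants /f/ and /k/, so it deletes. /i/ is a high vowel flanked by voiceless consonants /k/ and /k/, so it deletes. → [norretuvfkkumud].
/vjivikishitrurimk/: /i/ is a high vowel flanked by voiceless consonants /k/ and /s/, so it deletes. /i/ is a high vowel flanked by voiceless consonants /h/ and /t/, so it deletes. → [vjivikshtrurimk].
/aekukixazon/: /u/ is a high vowel flanked by voiceless consonants /k/ and /k/, so it deletes. /i/ is a high vowel flanked by voiceless consonants /k/ and /x/, so it deletes. → [aekkxazon].
/ixipaoxfis/: /i/ is a high vowel flanked by voiceless consonants /x/ and /p/, so it deletes. /i/ is a high vowel flanked by voiceless consonants /f/ and /s/, so it deletes. → [ixpaoxfs].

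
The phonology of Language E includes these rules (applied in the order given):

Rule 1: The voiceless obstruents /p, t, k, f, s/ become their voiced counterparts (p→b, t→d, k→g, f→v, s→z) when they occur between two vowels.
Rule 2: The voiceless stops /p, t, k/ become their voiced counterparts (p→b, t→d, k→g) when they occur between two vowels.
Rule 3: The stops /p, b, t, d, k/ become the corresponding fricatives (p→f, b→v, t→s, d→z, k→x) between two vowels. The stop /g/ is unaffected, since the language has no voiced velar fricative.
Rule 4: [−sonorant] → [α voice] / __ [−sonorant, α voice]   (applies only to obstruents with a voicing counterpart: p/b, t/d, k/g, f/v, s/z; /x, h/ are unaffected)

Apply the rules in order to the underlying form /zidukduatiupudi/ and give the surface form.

Rule 1 (intervocalic voicing): /t/ is a voiceless obstruent between vowels /a/ and /i/, so it voices to [d]. /p/ is a voiceless obstruent between vowels /u/ and /u/, so it voices to [b]. /zidukduatiupudi/ → zidukduadiubudi.
Rule 2 (intervocalic voicing): no segment meets the environment; /zidukduadiubudi/ is unchanged.
Rule 3 (intervocalic spirantization): /d/ is a stop between vowels /i/ and /u/, so it spirantizes to the fricative [z]. /d/ is a stop between vowels /a/ and /i/, so it spirantizes to the fricative [z]. /b/ is a stop between vowels /u/ and /u/, so it spirantizes to the fricative [v]. /d/ is a stop between vowels /u/ and /i/, so it spirantizes to the fricative [z]. /zidukduadiubudi/ → zizukduaziuvuzi.
Rule 4 (regressive voicing assimilation): /k/ precedes the voiced obstruent /d/, so it voices to [g] by assimilation. /zizukduaziuvuzi/ → zizugduaziuvuzi.

zizugduaziuvuzi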